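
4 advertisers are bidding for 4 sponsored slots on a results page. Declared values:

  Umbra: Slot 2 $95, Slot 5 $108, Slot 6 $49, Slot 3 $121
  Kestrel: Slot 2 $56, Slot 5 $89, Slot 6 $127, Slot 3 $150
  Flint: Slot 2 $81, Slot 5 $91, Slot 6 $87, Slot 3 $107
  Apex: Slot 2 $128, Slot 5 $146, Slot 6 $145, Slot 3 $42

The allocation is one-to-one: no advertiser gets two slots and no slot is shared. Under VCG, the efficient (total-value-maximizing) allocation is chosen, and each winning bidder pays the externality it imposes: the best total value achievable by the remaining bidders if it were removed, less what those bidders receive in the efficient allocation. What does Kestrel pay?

Efficient allocation: Umbra→Slot 5 ($108), Kestrel→Slot 3 ($150), Flint→Slot 2 ($81), Apex→Slot 6 ($145); total welfare W = $484.
Kestrel receives Slot 3 at value $150, so the others get W − 150 = $334.
Without Kestrel: best allocation of the remaining 3 bidders over all 4 slots is Umbra→Slot 5 ($108), Flint→Slot 3 ($107), Apex→Slot 6 ($145), total $360.
VCG payment = (others' best without Kestrel) − (others' welfare with Kestrel) = 360 − 334 = $26.

Kestrel pays $26.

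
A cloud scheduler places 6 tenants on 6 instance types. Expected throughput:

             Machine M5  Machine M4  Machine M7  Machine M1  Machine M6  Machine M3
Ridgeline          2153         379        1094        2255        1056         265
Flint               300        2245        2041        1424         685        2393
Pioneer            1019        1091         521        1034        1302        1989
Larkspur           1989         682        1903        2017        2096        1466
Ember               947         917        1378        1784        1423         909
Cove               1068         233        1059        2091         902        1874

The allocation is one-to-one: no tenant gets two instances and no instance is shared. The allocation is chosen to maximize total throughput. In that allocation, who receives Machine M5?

Ridgeline receives Machine M5.

Optimal: Ridgeline→Machine M5 (2153 ops/s), Flint→Machine M4 (2245 ops/s), Pioneer→Machine M3 (1989 ops/s), Larkspur→Machine M6 (2096 ops/s), Ember→Machine M7 (1378 ops/s), Cove→Machine M1 (2091 ops/s) — total 2153+2245+1989+2096+1378+2091 = 11952 ops/s.
Row-greedy (each tenant in turn takes its best remaining instance) gives 9550 ops/s, worse by 2402.
Ridgeline's own top instance is Machine M1 (2255 ops/s), but forcing Ridgeline→Machine M1 and reassigning the rest optimally gives only 11043 ops/s — worse by 909.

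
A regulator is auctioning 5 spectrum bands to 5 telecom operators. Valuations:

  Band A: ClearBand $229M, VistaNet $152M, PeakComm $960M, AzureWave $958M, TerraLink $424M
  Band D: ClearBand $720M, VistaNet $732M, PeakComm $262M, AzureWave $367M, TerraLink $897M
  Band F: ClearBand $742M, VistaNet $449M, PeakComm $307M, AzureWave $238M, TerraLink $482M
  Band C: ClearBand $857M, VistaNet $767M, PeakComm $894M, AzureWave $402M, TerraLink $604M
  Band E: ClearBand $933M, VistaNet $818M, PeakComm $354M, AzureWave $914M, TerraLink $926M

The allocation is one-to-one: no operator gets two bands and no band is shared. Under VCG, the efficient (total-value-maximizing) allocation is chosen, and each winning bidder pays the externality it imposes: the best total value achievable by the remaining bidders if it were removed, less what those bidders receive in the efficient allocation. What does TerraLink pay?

Efficient allocation: ClearBand→Band F ($742M), VistaNet→Band E ($818M), PeakComm→Band C ($894M), AzureWave→Band A ($958M), TerraLink→Band D ($897M); total welfare W = $4309M.
TerraLink receives Band D at value $897M, so the others get W − 897 = $3412M.
Without TerraLink: best allocation of the remaining 4 bidders over all 5 bands is ClearBand→Band E ($933M), VistaNet→Band D ($732M), PeakComm→Band C ($894M), AzureWave→Band A ($958M), total $3517M.
VCG payment = (others' best without TerraLink) − (others' welfare with TerraLink) = 3517 − 3412 = $105M.

TerraLink pays $105M.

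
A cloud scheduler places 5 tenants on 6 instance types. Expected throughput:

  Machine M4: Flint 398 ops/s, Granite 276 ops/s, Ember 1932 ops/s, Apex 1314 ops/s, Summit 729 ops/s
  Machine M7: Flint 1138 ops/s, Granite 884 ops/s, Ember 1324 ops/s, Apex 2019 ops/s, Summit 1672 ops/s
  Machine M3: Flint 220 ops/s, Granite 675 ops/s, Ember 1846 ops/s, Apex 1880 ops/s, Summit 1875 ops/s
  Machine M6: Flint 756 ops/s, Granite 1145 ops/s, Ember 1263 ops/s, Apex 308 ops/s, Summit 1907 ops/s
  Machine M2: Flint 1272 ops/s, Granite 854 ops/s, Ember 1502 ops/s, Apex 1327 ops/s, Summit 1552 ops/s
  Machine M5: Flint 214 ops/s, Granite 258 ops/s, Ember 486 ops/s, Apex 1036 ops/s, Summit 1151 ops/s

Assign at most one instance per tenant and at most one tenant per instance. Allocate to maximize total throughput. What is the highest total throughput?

Maximum total: 8243 ops/s

Optimal: Flint→Machine M2 (1272 ops/s), Granite→Machine M6 (1145 ops/s), Ember→Machine M4 (1932 ops/s), Apex→Machine M7 (2019 ops/s), Summit→Machine M3 (1875 ops/s) — total 1272+1145+1932+2019+1875 = 8243 ops/s.
Max-entry greedy (repeatedly take the single best remaining cell) gives 7805 ops/s, worse by 438.
Next-best assignment: Flint→Machine M2, Granite→Machine M6, Ember→Machine M4, Apex→Machine M3, Summit→Machine M7 = 7901 ops/s.
Every other assignment is strictly worse.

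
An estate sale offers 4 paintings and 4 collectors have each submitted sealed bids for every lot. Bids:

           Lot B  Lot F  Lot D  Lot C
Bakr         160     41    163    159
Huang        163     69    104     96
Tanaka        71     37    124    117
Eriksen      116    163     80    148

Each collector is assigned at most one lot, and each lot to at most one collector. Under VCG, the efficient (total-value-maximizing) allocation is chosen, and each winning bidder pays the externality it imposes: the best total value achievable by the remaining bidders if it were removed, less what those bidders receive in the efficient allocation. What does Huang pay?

Huang pays $1.

Efficient allocation: Bakr→Lot C ($159), Huang→Lot B ($163), Tanaka→Lot D ($124), Eriksen→Lot F ($163); total welfare W = $609.
Huang receives Lot B at value $163, so the others get W − 163 = $446.
Without Huang: best allocation of the remaining 3 bidders over all 4 lots is Bakr→Lot B ($160), Tanaka→Lot D ($124), Eriksen→Lot F ($163), total $447.
VCG payment = (others' best without Huang) − (others' welfare with Huang) = 447 − 446 = $1.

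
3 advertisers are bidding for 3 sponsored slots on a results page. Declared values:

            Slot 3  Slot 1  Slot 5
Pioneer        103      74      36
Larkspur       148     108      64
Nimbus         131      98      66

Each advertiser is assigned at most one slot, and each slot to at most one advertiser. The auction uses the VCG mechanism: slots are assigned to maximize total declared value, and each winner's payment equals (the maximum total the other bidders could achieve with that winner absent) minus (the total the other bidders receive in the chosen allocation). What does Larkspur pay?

Larkspur pays $65.

Efficient allocation: Pioneer→Slot 1 ($74), Larkspur→Slot 3 ($148), Nimbus→Slot 5 ($66); total welfare W = $288.
Larkspur receives Slot 3 at value $148, so the others get W − 148 = $140.
Without Larkspur: best allocation of the remaining 2 bidders over all 3 slots is Pioneer→Slot 1 ($74), Nimbus→Slot 3 ($131), total $205.
VCG payment = (others' best without Larkspur) − (others' welfare with Larkspur) = 205 − 140 = $65.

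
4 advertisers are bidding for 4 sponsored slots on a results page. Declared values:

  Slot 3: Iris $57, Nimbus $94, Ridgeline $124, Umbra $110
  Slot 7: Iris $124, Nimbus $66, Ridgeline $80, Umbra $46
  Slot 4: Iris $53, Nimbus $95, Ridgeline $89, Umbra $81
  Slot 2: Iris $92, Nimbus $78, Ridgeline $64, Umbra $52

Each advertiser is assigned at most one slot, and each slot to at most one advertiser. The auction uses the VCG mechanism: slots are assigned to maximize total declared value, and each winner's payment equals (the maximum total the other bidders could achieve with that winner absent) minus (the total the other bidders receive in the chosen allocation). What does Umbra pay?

Efficient allocation: Iris→Slot 7 ($124), Nimbus→Slot 2 ($78), Ridgeline→Slot 3 ($124), Umbra→Slot 4 ($81); total welfare W = $407.
Umbra receives Slot 4 at value $81, so the others get W − 81 = $326.
Without Umbra: best allocation of the remaining 3 bidders over all 4 slots is Iris→Slot 7 ($124), Nimbus→Slot 4 ($95), Ridgeline→Slot 3 ($124), total $343.
VCG payment = (others' best without Umbra) − (others' welfare with Umbra) = 343 − 326 = $17.

Umbra pays $17.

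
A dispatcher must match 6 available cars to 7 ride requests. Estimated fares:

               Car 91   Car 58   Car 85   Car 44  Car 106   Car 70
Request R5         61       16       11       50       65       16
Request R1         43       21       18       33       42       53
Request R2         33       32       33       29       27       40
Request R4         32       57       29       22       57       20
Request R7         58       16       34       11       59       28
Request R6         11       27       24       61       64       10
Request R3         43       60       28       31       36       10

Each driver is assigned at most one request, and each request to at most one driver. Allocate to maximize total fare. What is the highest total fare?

This is the linear assignment problem.
Optimal: Car 91→Request R7 ($58), Car 58→Request R3 ($60), Car 85→Request R2 ($33), Car 44→Request R6 ($61), Car 106→Request R5 ($65), Car 70→Request R1 ($53) — total 58+60+33+61+65+53 = $330.
Column-greedy (each request in turn goes to its best remaining driver) gives $303, worse by 27.
Next-best assignment: Car 91→Request R5, Car 58→Request R3, Car 85→Request R2, Car 44→Request R6, Car 106→Request R7, Car 70→Request R1 = $327.
No other one-to-one assignment exceeds $330.

Maximum total: $330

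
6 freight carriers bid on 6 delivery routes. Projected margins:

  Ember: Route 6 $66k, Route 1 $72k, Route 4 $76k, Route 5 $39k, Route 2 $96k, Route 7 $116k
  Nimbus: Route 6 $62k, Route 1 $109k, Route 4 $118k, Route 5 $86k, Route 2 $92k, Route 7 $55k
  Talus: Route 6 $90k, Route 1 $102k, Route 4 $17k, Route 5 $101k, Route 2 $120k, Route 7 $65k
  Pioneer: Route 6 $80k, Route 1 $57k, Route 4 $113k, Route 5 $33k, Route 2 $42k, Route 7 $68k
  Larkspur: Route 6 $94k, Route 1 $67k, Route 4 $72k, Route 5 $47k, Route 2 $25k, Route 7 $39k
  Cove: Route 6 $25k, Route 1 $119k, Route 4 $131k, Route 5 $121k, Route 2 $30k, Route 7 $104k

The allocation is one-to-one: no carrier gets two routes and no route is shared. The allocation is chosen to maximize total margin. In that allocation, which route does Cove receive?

Cove receives Route 5.

This is a one-to-one assignment (maximum-weight bipartite matching).
Optimal: Ember→Route 7 ($116k), Nimbus→Route 1 ($109k), Talus→Route 2 ($120k), Pioneer→Route 4 ($113k), Larkspur→Route 6 ($94k), Cove→Route 5 ($121k) — total 116+109+120+113+94+121 = $673k.
Column-greedy (each route in turn goes to its best remaining carrier) gives $596k, worse by 77.
Cove's own top route is Route 4 ($131k), but forcing Cove→Route 4 and reassigning the rest optimally gives only $604k — worse by 69.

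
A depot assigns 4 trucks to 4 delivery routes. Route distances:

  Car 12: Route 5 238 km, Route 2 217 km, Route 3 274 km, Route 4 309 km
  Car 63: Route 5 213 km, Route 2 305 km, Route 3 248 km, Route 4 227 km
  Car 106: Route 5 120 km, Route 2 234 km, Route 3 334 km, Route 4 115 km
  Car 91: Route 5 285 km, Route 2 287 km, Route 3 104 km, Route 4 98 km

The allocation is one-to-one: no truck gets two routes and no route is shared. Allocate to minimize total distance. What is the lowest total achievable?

Optimal: Car 12→Route 2 (217 km), Car 63→Route 5 (213 km), Car 106→Route 4 (115 km), Car 91→Route 3 (104 km) — total 217+213+115+104 = 649 km.
Min-entry greedy (repeatedly take the single cheapest remaining cell) gives 683 km, worse by 34.

Minimum total: 649 km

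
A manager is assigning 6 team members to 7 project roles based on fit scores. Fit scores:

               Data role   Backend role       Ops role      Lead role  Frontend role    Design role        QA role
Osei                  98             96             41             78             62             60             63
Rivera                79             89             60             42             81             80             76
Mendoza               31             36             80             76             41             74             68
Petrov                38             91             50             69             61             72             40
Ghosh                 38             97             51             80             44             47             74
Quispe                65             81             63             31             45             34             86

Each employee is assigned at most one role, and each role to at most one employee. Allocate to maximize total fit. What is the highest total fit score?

Optimal: Osei→Data role (98 pts), Rivera→Frontend role (81 pts), Mendoza→Ops role (80 pts), Petrov→Backend role (91 pts), Ghosh→Lead role (80 pts), Quispe→QA role (86 pts) — total 98+81+80+91+80+86 = 516 pts.
Swapping Ghosh↔Quispe (Ghosh→QA role 74 pts, Quispe→Lead role 31 pts) loses 61.
No other one-to-one assignment exceeds 516 pts.

Max total: 516 pts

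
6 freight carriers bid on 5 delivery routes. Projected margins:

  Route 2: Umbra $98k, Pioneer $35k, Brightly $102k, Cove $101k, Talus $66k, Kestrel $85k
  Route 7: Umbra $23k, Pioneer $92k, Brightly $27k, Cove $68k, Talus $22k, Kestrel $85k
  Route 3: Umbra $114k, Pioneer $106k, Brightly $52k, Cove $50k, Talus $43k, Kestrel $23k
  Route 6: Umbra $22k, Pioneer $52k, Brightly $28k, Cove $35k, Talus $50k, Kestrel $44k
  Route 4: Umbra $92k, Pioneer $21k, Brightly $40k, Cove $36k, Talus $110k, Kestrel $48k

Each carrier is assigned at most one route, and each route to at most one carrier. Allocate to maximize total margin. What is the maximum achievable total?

Maximum total: $463k

Treat this as an assignment problem: match each carrier to one route.
Optimal: Brightly→Route 2 ($102k), Kestrel→Route 7 ($85k), Umbra→Route 3 ($114k), Pioneer→Route 6 ($52k), Talus→Route 4 ($110k) — total 102+85+114+52+110 = $463k.
Row-greedy (each carrier in turn takes its best remaining route) gives $394k, worse by 69.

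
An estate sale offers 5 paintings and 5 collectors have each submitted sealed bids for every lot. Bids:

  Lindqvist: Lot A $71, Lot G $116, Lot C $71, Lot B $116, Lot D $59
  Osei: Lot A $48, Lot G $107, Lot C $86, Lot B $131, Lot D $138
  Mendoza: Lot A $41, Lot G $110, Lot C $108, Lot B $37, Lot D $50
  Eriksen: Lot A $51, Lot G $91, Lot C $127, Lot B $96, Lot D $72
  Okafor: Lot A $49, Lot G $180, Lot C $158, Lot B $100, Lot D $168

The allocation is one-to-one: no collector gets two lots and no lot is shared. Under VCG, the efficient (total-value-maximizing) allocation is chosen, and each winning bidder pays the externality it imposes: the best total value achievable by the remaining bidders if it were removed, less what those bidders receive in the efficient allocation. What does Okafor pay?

Okafor pays $52.

Efficient allocation: Lindqvist→Lot A ($71), Osei→Lot B ($131), Mendoza→Lot G ($110), Eriksen→Lot C ($127), Okafor→Lot D ($168); total welfare W = $607.
Okafor receives Lot D at value $168, so the others get W − 168 = $439.
Without Okafor: best allocation of the remaining 4 bidders over all 5 lots is Lindqvist→Lot B ($116), Osei→Lot D ($138), Mendoza→Lot G ($110), Eriksen→Lot C ($127), total $491.
VCG payment = (others' best without Okafor) − (others' welfare with Okafor) = 491 − 439 = $52.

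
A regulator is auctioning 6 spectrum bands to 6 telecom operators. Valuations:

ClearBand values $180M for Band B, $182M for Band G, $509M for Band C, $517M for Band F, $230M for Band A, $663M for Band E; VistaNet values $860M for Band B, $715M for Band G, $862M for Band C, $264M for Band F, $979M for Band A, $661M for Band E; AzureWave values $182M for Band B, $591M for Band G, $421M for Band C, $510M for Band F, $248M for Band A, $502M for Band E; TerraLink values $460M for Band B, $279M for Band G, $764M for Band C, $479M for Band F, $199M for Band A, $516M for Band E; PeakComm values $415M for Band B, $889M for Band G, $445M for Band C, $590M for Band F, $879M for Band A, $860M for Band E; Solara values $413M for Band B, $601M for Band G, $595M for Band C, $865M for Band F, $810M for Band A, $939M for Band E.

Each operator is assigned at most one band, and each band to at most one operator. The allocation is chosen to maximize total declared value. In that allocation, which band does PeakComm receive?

PeakComm receives Band A.

Optimal: ClearBand→Band E ($663M), VistaNet→Band B ($860M), AzureWave→Band G ($591M), TerraLink→Band C ($764M), PeakComm→Band A ($879M), Solara→Band F ($865M) — total 663+860+591+764+879+865 = $4622M.
Max-entry greedy (repeatedly take the single best remaining cell) gives $4270M, worse by 352.
Next-best assignment: ClearBand→Band F, VistaNet→Band B, AzureWave→Band G, TerraLink→Band C, PeakComm→Band A, Solara→Band E = $4550M.
Swapping TerraLink↔VistaNet (TerraLink→Band B $460M, VistaNet→Band C $862M) loses 302.
PeakComm's own top band is Band G ($889M), but forcing PeakComm→Band G and reassigning the rest optimally gives only $4496M — worse by 126.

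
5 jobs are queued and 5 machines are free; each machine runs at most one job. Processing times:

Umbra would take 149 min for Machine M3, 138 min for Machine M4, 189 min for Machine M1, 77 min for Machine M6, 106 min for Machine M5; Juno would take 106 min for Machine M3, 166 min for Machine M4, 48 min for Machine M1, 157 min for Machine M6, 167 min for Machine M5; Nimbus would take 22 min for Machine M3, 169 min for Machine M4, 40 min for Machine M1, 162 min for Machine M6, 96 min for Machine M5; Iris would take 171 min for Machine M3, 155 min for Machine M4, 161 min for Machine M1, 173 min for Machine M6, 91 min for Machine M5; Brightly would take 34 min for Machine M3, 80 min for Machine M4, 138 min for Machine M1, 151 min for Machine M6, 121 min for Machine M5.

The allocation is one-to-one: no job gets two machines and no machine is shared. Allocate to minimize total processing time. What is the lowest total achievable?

Minimum total: 318 min

Treat this as an assignment problem: match each job to one machine.
Optimal: Umbra→Machine M6 (77 min), Juno→Machine M1 (48 min), Nimbus→Machine M3 (22 min), Iris→Machine M5 (91 min), Brightly→Machine M4 (80 min) — total 77+48+22+91+80 = 318 min.
Every other assignment is strictly worse.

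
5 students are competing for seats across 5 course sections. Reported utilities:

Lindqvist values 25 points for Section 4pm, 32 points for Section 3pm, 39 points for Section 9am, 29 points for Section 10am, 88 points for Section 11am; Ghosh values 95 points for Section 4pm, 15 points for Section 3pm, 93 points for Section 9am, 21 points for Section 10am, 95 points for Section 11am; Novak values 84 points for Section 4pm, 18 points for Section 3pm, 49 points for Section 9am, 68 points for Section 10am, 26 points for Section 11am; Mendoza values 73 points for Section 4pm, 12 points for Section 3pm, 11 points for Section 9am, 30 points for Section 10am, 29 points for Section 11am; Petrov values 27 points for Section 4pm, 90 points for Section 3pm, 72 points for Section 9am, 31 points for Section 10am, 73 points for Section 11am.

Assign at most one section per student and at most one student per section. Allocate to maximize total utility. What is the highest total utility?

Optimal: Lindqvist→Section 11am (88 points), Ghosh→Section 9am (93 points), Novak→Section 10am (68 points), Mendoza→Section 4pm (73 points), Petrov→Section 3pm (90 points) — total 88+93+68+73+90 = 412 points.
Column-greedy (each section in turn goes to its best remaining student) gives 352 points, worse by 60.
Checked against all permutations: 412 points is optimal.

Maximum total: 412 points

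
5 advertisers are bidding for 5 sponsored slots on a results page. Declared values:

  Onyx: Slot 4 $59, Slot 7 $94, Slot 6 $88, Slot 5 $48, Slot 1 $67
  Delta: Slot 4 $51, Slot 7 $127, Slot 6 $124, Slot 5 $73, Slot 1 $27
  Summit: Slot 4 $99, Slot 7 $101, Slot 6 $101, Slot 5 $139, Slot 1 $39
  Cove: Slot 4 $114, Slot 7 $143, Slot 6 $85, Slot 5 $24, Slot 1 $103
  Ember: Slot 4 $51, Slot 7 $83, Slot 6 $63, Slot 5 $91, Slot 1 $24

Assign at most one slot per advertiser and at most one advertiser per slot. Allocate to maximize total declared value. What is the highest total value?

This is a one-to-one assignment (maximum-weight bipartite matching).
Optimal: Onyx→Slot 1 ($67), Delta→Slot 6 ($124), Summit→Slot 5 ($139), Cove→Slot 4 ($114), Ember→Slot 7 ($83) — total 67+124+139+114+83 = $527.
Max-entry greedy (repeatedly take the single best remaining cell) gives $524, worse by 3.
Swapping Ember↔Onyx (Ember→Slot 1 $24, Onyx→Slot 7 $94) loses 32.

Max total: $527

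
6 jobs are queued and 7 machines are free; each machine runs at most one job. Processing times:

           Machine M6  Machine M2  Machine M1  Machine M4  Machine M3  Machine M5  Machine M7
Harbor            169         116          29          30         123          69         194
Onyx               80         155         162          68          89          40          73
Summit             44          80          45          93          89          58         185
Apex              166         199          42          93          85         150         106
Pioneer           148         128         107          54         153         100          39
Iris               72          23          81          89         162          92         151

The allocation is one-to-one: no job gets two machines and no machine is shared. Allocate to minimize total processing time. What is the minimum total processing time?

Minimum total: 218 min

Optimal: Harbor→Machine M4 (30 min), Onyx→Machine M5 (40 min), Summit→Machine M6 (44 min), Apex→Machine M1 (42 min), Pioneer→Machine M7 (39 min), Iris→Machine M2 (23 min) — total 30+40+44+42+39+23 = 218 min.
No other one-to-one assignment undercuts 218 min.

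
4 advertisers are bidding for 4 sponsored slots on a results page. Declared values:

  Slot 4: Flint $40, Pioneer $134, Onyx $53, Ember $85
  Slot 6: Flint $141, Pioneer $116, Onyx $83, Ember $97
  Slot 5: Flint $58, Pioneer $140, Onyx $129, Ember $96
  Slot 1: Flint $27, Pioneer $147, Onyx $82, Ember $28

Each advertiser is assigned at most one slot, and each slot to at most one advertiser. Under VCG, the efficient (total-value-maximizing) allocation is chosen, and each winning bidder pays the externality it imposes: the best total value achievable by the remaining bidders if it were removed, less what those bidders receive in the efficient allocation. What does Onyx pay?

Onyx pays $11.

Efficient allocation: Flint→Slot 6 ($141), Pioneer→Slot 1 ($147), Onyx→Slot 5 ($129), Ember→Slot 4 ($85); total welfare W = $502.
Onyx receives Slot 5 at value $129, so the others get W − 129 = $373.
Without Onyx: best allocation of the remaining 3 bidders over all 4 slots is Flint→Slot 6 ($141), Pioneer→Slot 1 ($147), Ember→Slot 5 ($96), total $384.
VCG payment = (others' best without Onyx) − (others' welfare with Onyx) = 384 − 373 = $11.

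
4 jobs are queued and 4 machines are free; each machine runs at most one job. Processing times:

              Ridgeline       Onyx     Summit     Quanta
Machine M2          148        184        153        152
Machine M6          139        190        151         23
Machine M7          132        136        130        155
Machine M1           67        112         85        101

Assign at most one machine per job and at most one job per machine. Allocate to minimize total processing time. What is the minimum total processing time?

Min total: 379 min

Optimal: Ridgeline→Machine M1 (67 min), Onyx→Machine M7 (136 min), Summit→Machine M2 (153 min), Quanta→Machine M6 (23 min) — total 67+136+153+23 = 379 min.
Column-greedy (each machine in turn goes to its cheapest remaining job) gives 413 min, worse by 34.
No other one-to-one assignment undercuts 379 min.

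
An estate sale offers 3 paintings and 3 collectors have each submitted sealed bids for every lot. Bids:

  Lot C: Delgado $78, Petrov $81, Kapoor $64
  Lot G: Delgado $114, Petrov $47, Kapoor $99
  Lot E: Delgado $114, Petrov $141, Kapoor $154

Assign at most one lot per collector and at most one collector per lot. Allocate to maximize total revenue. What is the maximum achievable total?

This is the linear assignment problem.
Optimal: Delgado→Lot G ($114), Petrov→Lot C ($81), Kapoor→Lot E ($154) — total 114+81+154 = $349.
Row-greedy (each collector in turn takes its best remaining lot) gives $319, worse by 30.

Max total: $349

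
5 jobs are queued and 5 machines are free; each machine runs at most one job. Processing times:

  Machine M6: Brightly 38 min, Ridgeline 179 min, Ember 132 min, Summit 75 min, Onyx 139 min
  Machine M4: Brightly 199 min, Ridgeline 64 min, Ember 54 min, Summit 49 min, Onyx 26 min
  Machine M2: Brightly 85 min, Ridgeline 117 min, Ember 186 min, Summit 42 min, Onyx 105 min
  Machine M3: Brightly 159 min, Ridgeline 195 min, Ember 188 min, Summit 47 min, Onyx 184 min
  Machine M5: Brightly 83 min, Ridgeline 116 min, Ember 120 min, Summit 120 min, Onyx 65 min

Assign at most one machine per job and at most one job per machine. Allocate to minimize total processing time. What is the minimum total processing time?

Minimum total: 321 min

This is a one-to-one assignment (minimum-cost bipartite matching).
Optimal: Brightly→Machine M6 (38 min), Ridgeline→Machine M2 (117 min), Ember→Machine M4 (54 min), Summit→Machine M3 (47 min), Onyx→Machine M5 (65 min) — total 38+117+54+47+65 = 321 min.
Column-greedy (each machine in turn goes to its cheapest remaining job) gives 410 min, worse by 89.
Next-best assignment: Brightly→Machine M6, Ridgeline→Machine M2, Ember→Machine M5, Summit→Machine M3, Onyx→Machine M4 = 348 min.
Swapping Brightly↔Ridgeline (Brightly→Machine M2 85 min, Ridgeline→Machine M6 179 min) adds 109.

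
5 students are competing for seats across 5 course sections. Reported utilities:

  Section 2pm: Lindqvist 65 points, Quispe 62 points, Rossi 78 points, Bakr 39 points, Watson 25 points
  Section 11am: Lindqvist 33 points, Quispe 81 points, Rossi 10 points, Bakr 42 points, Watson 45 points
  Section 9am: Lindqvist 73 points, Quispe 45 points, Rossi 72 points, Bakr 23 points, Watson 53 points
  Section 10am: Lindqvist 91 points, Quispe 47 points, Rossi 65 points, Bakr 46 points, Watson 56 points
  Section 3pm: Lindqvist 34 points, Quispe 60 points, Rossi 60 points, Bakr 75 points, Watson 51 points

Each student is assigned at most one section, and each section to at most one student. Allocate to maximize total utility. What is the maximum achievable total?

Optimal: Lindqvist→Section 10am (91 points), Quispe→Section 11am (81 points), Rossi→Section 2pm (78 points), Bakr→Section 3pm (75 points), Watson→Section 9am (53 points) — total 91+81+78+75+53 = 378 points.
Column-greedy (each section in turn goes to its best remaining student) gives 363 points, worse by 15.
Checked against all permutations: 378 points is optimal.

Maximum total: 378 points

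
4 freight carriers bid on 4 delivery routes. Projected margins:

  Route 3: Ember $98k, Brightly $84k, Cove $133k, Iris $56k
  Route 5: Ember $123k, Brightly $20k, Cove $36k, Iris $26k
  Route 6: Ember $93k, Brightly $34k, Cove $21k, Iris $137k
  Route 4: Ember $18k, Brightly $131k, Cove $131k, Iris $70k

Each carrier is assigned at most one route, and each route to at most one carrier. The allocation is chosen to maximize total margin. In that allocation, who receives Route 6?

Iris receives Route 6.

Optimal: Ember→Route 5 ($123k), Brightly→Route 4 ($131k), Cove→Route 3 ($133k), Iris→Route 6 ($137k) — total 123+131+133+137 = $524k.
Next-best assignment: Ember→Route 5, Brightly→Route 3, Cove→Route 4, Iris→Route 6 = $475k.
Swapping Ember↔Brightly (Ember→Route 4 $18k, Brightly→Route 5 $20k) loses 216.
Every other assignment is strictly worse.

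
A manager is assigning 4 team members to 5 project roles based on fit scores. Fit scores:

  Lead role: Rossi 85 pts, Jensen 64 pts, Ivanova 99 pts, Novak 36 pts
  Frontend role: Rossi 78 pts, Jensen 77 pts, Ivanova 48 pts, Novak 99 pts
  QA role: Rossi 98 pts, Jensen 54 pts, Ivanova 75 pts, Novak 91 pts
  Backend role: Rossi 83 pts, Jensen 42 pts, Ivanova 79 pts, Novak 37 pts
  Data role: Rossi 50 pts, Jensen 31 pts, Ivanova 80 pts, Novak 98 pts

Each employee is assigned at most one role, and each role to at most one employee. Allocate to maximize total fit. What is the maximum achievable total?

Optimal: Rossi→QA role (98 pts), Jensen→Frontend role (77 pts), Ivanova→Lead role (99 pts), Novak→Data role (98 pts) — total 98+77+99+98 = 372 pts.
Column-greedy (each role in turn goes to its best remaining employee) gives 338 pts, worse by 34.
Next-best assignment: Rossi→Backend role, Jensen→Frontend role, Ivanova→Lead role, Novak→Data role = 357 pts.
Swapping Ivanova↔Rossi (Ivanova→QA role 75 pts, Rossi→Lead role 85 pts) loses 37.

Max total: 372 pts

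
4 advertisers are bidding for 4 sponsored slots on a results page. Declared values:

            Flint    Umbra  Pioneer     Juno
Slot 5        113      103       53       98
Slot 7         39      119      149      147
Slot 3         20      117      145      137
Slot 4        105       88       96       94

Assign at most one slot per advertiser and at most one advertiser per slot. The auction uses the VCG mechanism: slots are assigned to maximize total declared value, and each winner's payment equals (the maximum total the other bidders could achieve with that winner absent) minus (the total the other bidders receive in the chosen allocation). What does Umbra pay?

Umbra pays $8.

Efficient allocation: Flint→Slot 4 ($105), Umbra→Slot 5 ($103), Pioneer→Slot 3 ($145), Juno→Slot 7 ($147); total welfare W = $500.
Umbra receives Slot 5 at value $103, so the others get W − 103 = $397.
Without Umbra: best allocation of the remaining 3 bidders over all 4 slots is Flint→Slot 5 ($113), Pioneer→Slot 3 ($145), Juno→Slot 7 ($147), total $405.
VCG payment = (others' best without Umbra) − (others' welfare with Umbra) = 405 − 397 = $8.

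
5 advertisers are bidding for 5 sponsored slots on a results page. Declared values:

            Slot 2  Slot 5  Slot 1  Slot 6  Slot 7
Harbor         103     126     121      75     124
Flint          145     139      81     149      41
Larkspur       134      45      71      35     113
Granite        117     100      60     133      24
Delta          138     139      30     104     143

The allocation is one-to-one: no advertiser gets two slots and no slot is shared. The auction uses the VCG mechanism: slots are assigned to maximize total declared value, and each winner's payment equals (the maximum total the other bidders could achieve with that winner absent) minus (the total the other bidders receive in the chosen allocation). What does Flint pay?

Flint pays $5.

Efficient allocation: Harbor→Slot 1 ($121), Flint→Slot 5 ($139), Larkspur→Slot 2 ($134), Granite→Slot 6 ($133), Delta→Slot 7 ($143); total welfare W = $670.
Flint receives Slot 5 at value $139, so the others get W − 139 = $531.
Without Flint: best allocation of the remaining 4 bidders over all 5 slots is Harbor→Slot 5 ($126), Larkspur→Slot 2 ($134), Granite→Slot 6 ($133), Delta→Slot 7 ($143), total $536.
VCG payment = (others' best without Flint) − (others' welfare with Flint) = 536 − 531 = $5.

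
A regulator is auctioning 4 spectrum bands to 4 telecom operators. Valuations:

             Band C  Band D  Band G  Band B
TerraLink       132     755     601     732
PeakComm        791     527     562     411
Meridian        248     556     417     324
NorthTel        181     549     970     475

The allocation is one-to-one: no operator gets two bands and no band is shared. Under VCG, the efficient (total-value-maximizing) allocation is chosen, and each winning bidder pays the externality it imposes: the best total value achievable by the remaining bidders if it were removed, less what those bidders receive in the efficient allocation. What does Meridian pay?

Efficient allocation: TerraLink→Band B ($732M), PeakComm→Band C ($791M), Meridian→Band D ($556M), NorthTel→Band G ($970M); total welfare W = $3049M.
Meridian receives Band D at value $556M, so the others get W − 556 = $2493M.
Without Meridian: best allocation of the remaining 3 bidders over all 4 bands is TerraLink→Band D ($755M), PeakComm→Band C ($791M), NorthTel→Band G ($970M), total $2516M.
VCG payment = (others' best without Meridian) − (others' welfare with Meridian) = 2516 − 2493 = $23M.

Meridian pays $23M.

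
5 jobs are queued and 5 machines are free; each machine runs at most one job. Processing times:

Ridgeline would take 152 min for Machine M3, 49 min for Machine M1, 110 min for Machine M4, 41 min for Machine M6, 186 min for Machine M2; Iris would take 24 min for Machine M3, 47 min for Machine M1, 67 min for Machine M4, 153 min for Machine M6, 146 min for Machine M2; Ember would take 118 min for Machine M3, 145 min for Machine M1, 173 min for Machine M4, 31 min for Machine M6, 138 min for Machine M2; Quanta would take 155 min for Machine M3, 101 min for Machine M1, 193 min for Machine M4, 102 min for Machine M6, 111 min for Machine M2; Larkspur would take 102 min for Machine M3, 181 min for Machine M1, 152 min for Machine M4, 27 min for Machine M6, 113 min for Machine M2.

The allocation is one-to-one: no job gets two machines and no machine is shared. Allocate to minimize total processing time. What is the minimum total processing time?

This is a one-to-one assignment (minimum-cost bipartite matching).
Optimal: Ridgeline→Machine M1 (49 min), Iris→Machine M4 (67 min), Ember→Machine M6 (31 min), Quanta→Machine M2 (111 min), Larkspur→Machine M3 (102 min) — total 49+67+31+111+102 = 360 min.
Swapping Larkspur↔Ember (Larkspur→Machine M6 27 min, Ember→Machine M3 118 min) adds 12.

Min total: 360 min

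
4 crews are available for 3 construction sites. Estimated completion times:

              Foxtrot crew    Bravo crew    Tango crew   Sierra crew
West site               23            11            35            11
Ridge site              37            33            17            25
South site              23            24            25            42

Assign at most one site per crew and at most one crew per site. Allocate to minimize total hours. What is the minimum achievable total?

Min total: 51 hours

Optimal: Bravo crew→West site (11 hours), Tango crew→Ridge site (17 hours), Foxtrot crew→South site (23 hours) — total 11+17+23 = 51 hours.
Row-greedy (each crew in turn takes its cheapest remaining site) gives 64 hours, worse by 13.
Swapping Tango crew↔Bravo crew (Tango crew→West site 35 hours, Bravo crew→Ridge site 33 hours) adds 40.
No other one-to-one assignment undercuts 51 hours.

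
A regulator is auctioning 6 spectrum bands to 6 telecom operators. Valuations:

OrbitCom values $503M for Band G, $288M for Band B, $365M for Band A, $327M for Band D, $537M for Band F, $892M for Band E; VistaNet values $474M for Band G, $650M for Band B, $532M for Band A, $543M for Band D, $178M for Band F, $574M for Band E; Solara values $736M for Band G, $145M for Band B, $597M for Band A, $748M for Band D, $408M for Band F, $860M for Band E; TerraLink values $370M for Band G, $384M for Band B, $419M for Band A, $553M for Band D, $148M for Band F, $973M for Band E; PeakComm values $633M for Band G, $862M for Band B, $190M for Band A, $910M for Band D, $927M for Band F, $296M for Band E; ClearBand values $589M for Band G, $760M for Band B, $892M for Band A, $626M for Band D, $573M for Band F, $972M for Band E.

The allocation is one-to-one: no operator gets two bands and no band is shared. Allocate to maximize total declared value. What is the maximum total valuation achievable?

Maximum total: $4698M

Optimal: OrbitCom→Band F ($537M), VistaNet→Band B ($650M), Solara→Band G ($736M), TerraLink→Band E ($973M), PeakComm→Band D ($910M), ClearBand→Band A ($892M) — total 537+650+736+973+910+892 = $4698M.
Max-entry greedy (repeatedly take the single best remaining cell) gives $4693M, worse by 5.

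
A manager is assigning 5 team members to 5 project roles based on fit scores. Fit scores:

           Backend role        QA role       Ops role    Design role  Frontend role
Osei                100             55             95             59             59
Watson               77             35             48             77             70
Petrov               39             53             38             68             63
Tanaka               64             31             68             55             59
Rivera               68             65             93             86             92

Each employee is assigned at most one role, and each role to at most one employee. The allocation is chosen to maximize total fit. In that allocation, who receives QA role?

Petrov receives QA role.

Optimal: Osei→Backend role (100 pts), Watson→Design role (77 pts), Petrov→QA role (53 pts), Tanaka→Ops role (68 pts), Rivera→Frontend role (92 pts) — total 100+77+53+68+92 = 390 pts.
Max-entry greedy (repeatedly take the single best remaining cell) gives 364 pts, worse by 26.
Petrov's own top role is Design role (68 pts), but forcing Petrov→Design role and reassigning the rest optimally gives only 371 pts — worse by 19.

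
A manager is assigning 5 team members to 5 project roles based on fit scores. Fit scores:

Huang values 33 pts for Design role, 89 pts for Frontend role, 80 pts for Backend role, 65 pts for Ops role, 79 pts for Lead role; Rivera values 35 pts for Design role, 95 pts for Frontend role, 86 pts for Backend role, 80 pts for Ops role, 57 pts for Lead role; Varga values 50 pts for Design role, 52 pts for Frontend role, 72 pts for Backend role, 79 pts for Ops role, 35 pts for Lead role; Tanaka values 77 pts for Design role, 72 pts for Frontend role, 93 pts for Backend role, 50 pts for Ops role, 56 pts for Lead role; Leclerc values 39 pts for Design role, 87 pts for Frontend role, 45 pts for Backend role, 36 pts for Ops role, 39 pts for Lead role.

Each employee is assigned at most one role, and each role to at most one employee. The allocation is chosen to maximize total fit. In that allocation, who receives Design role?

This is the linear assignment problem.
Optimal: Huang→Lead role (79 pts), Rivera→Backend role (86 pts), Varga→Ops role (79 pts), Tanaka→Design role (77 pts), Leclerc→Frontend role (87 pts) — total 79+86+79+77+87 = 408 pts.
Next-best assignment: Huang→Lead role, Rivera→Ops role, Varga→Backend role, Tanaka→Design role, Leclerc→Frontend role = 395 pts.
Swapping Huang↔Varga (Huang→Ops role 65 pts, Varga→Lead role 35 pts) loses 58.
Tanaka's own top role is Backend role (93 pts), but forcing Tanaka→Backend role and reassigning the rest optimally gives only 389 pts — worse by 19.

Tanaka receives Design role.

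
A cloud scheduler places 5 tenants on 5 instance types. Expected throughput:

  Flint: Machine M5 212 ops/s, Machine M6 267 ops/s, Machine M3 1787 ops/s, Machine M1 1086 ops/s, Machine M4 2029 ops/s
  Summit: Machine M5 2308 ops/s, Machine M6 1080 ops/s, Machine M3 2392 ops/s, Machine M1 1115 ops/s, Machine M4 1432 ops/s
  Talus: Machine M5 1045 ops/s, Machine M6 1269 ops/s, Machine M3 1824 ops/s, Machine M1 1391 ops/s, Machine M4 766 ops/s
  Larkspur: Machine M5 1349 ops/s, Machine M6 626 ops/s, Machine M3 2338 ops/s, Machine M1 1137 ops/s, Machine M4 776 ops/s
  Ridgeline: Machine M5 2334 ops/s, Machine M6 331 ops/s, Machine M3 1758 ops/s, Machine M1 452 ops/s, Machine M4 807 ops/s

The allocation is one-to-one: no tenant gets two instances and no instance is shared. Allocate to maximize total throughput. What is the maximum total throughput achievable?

Maximum total: 9172 ops/s

This is the linear assignment problem.
Optimal: Flint→Machine M4 (2029 ops/s), Summit→Machine M6 (1080 ops/s), Talus→Machine M1 (1391 ops/s), Larkspur→Machine M3 (2338 ops/s), Ridgeline→Machine M5 (2334 ops/s) — total 2029+1080+1391+2338+2334 = 9172 ops/s.
Column-greedy (each instance in turn goes to its best remaining tenant) gives 9161 ops/s, worse by 11.
Next-best assignment: Flint→Machine M4, Summit→Machine M3, Talus→Machine M6, Larkspur→Machine M1, Ridgeline→Machine M5 = 9161 ops/s.
Swapping Ridgeline↔Larkspur (Ridgeline→Machine M3 1758 ops/s, Larkspur→Machine M5 1349 ops/s) loses 1565.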